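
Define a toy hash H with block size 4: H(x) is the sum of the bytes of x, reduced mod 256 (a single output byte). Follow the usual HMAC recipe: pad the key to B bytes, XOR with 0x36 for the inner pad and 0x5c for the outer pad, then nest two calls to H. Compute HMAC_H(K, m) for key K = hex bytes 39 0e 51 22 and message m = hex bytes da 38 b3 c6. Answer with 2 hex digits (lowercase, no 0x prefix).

Key hex bytes 39 0e 51 22 is exactly B = 4 bytes: K' = 39 0e 51 22.
K' ⊕ ipad = 0f 38 67 14.  K' ⊕ opad = 65 52 0d 7e.
Inner input = (K'⊕ipad) ∥ m = 0f 38 67 14 ∥ da 38 b3 c6.
Inner hash: sum = 15+56+103+20+218+56+179+198 = 845; mod 256 = 77 → 4d.
Outer input = (K'⊕opad) ∥ inner = 65 52 0d 7e ∥ 4d.
Outer hash (tag): sum = 101+82+13+126+77 = 399; mod 256 = 143 → 8f.

8f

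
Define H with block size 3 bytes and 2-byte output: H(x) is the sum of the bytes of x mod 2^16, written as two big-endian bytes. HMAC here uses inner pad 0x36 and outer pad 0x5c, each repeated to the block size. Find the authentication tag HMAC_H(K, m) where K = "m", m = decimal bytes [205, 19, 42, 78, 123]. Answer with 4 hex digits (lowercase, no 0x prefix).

0185

Key "m" = 6d is 1 byte ≤ B = 3; zero-pad to 3 bytes: K' = 6d 00 00.
K' ⊕ ipad = 5b 36 36.  K' ⊕ opad = 31 5c 5c.
Inner input = (K'⊕ipad) ∥ m = 5b 36 36 ∥ cd 13 2a 4e 7b.
Inner hash: sum = 91+54+54+205+19+42+78+123 = 666 → 02 9a.
Outer input = (K'⊕opad) ∥ inner = 31 5c 5c ∥ 02 9a.
Outer hash (tag): sum = 49+92+92+2+154 = 389 → 01 85.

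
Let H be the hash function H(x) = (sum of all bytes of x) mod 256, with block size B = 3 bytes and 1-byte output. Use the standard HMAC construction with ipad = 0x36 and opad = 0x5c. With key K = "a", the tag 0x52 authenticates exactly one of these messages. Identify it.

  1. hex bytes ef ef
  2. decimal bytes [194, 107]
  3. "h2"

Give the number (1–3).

Key "a" = 61 is 1 byte ≤ B = 3; zero-pad to 3 bytes: K' = 61 00 00.
K' ⊕ ipad = 57 36 36; K' ⊕ opad = 3d 5c 5c.
m1: inner = H(57 36 36 ef ef) = a1; tag = H(3d 5c 5c a1) = 96
m2: inner = H(57 36 36 c2 6b) = f0; tag = H(3d 5c 5c f0) = e5
m3: inner = H(57 36 36 68 32) = 5d; tag = H(3d 5c 5c 5d) = 52 ← matches

3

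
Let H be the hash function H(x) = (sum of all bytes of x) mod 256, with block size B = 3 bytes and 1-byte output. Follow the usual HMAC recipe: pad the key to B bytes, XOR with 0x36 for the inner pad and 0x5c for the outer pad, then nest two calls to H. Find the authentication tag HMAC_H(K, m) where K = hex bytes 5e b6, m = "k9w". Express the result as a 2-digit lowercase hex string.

Key hex bytes 5e b6 is 2 bytes ≤ B = 3; zero-pad to 3 bytes: K' = 5e b6 00.
K' ⊕ ipad = 68 80 36.  K' ⊕ opad = 02 ea 5c.
Inner input = (K'⊕ipad) ∥ m = 68 80 36 ∥ 6b 39 77.
Inner hash: sum = 104+128+54+107+57+119 = 569; mod 256 = 57 → 39.
Outer input = (K'⊕opad) ∥ inner = 02 ea 5c ∥ 39.
Outer hash (tag): sum = 2+234+92+57 = 385; mod 256 = 129 → 81.

81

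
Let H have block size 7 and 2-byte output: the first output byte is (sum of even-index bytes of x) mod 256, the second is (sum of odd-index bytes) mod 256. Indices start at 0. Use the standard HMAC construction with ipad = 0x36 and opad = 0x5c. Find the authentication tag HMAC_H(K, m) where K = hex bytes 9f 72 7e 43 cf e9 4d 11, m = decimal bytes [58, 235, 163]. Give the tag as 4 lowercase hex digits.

5b47

Key hex bytes 9f 72 7e 43 cf e9 4d 11 is 8 bytes > B = 7, so hash it first: H(key) = 39 af, then zero-pad to 7 bytes: K' = 39 af 00 00 00 00 00.
K' ⊕ ipad = 0f 99 36 36 36 36 36.  K' ⊕ opad = 65 f3 5c 5c 5c 5c 5c.
Inner input = (K'⊕ipad) ∥ m = 0f 99 36 36 36 36 36 ∥ 3a eb a3.
Inner hash: even-index sum = 412 mod 256 = 156; odd-index sum = 482 mod 256 = 226 → 9c e2.
Outer input = (K'⊕opad) ∥ inner = 65 f3 5c 5c 5c 5c 5c ∥ 9c e2.
Outer hash (tag): even-index sum = 603 mod 256 = 91; odd-index sum = 583 mod 256 = 71 → 5b 47.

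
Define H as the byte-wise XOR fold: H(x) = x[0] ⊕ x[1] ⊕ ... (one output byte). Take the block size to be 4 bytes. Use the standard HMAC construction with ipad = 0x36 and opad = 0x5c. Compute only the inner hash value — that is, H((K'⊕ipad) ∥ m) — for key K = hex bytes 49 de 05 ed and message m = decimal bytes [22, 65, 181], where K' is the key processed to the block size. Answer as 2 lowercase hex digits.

9d

Key hex bytes 49 de 05 ed is exactly B = 4 bytes: K' = 49 de 05 ed.
K' ⊕ ipad = 7f e8 33 db.
Inner input = 7f e8 33 db ∥ 16 41 b5.
Inner hash: XOR 7f⊕e8⊕33⊕db⊕16⊕41⊕b5 = 9d.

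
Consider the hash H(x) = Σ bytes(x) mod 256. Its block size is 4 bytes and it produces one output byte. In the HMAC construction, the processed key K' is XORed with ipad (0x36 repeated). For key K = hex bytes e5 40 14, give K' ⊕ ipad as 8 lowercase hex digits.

d3762236

Key hex bytes e5 40 14 is 3 bytes ≤ B = 4; zero-pad to 4 bytes: K' = e5 40 14 00.
XOR each byte with 0x36: e5⊕36=d3, 40⊕36=76, 14⊕36=22, 00⊕36=36.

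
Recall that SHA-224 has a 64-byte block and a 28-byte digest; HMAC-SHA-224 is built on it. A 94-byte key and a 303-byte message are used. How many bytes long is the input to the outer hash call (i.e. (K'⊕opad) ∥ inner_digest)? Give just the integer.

92

Key is 94 > 64 bytes, so it is hashed to 28 bytes then zero-padded to 64: |K'| = 64.
Outer input = (K'⊕opad) ∥ H(inner) → 64 + 28 = 92 bytes.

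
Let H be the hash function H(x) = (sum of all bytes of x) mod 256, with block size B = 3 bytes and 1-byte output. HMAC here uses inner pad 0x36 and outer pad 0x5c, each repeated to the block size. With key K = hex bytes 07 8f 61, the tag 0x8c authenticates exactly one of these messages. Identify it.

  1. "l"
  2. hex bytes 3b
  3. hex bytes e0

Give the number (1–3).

Key hex bytes 07 8f 61 is exactly B = 3 bytes: K' = 07 8f 61.
K' ⊕ ipad = 31 b9 57; K' ⊕ opad = 5b d3 3d.
m1: inner = H(31 b9 57 6c) = ad; tag = H(5b d3 3d ad) = 18
m2: inner = H(31 b9 57 3b) = 7c; tag = H(5b d3 3d 7c) = e7
m3: inner = H(31 b9 57 e0) = 21; tag = H(5b d3 3d 21) = 8c ← matches

3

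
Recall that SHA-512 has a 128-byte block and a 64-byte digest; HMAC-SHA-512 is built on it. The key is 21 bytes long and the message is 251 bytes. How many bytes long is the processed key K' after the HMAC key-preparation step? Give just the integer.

128

Key is 21 ≤ 128 bytes, zero-padded: |K'| = 128.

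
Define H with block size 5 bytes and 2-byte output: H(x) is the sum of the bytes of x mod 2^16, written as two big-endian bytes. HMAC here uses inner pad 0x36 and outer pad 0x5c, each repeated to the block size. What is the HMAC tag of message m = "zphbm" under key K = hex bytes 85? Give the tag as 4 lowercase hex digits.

Key hex bytes 85 is 1 byte ≤ B = 5; zero-pad to 5 bytes: K' = 85 00 00 00 00.
K' ⊕ ipad = b3 36 36 36 36.  K' ⊕ opad = d9 5c 5c 5c 5c.
Inner input = (K'⊕ipad) ∥ m = b3 36 36 36 36 ∥ 7a 70 68 62 6d.
Inner hash: sum = 179+54+54+54+54+122+112+104+98+109 = 940 → 03 ac.
Outer input = (K'⊕opad) ∥ inner = d9 5c 5c 5c 5c ∥ 03 ac.
Outer hash (tag): sum = 217+92+92+92+92+3+172 = 760 → 02 f8.

02f8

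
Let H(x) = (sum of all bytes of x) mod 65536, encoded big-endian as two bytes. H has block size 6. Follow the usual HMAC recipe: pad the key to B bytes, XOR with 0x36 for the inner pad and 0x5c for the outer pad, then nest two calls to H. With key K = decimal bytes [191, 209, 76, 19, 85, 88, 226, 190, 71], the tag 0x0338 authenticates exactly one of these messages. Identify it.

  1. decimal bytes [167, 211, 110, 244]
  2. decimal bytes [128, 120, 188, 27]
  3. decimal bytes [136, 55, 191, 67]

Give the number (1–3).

Key decimal bytes [191, 209, 76, 19, 85, 88, 226, 190, 71] = bf d1 4c 13 55 58 e2 be 47 is 9 bytes > B = 6, so hash it first: H(key) = 04 83, then zero-pad to 6 bytes: K' = 04 83 00 00 00 00.
K' ⊕ ipad = 32 b5 36 36 36 36; K' ⊕ opad = 58 df 5c 5c 5c 5c.
m1: inner = H(32 b5 36 36 36 36 a7 d3 6e f4) = 04 9b; tag = H(58 df 5c 5c 5c 5c 04 9b) = 0346
m2: inner = H(32 b5 36 36 36 36 80 78 bc 1b) = 03 8e; tag = H(58 df 5c 5c 5c 5c 03 8e) = 0338 ← matches
m3: inner = H(32 b5 36 36 36 36 88 37 bf 43) = 03 80; tag = H(58 df 5c 5c 5c 5c 03 80) = 032a

2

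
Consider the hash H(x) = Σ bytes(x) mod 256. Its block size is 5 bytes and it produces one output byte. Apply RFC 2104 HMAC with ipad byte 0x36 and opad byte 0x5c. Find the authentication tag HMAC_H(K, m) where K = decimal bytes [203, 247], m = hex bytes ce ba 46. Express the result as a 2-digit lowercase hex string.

Key decimal bytes [203, 247] = cb f7 is 2 bytes ≤ B = 5; zero-pad to 5 bytes: K' = cb f7 00 00 00.
K' ⊕ ipad = fd c1 36 36 36.  K' ⊕ opad = 97 ab 5c 5c 5c.
Inner input = (K'⊕ipad) ∥ m = fd c1 36 36 36 ∥ ce ba 46.
Inner hash: sum = 253+193+54+54+54+206+186+70 = 1070; mod 256 = 46 → 2e.
Outer input = (K'⊕opad) ∥ inner = 97 ab 5c 5c 5c ∥ 2e.
Outer hash (tag): sum = 151+171+92+92+92+46 = 644; mod 256 = 132 → 84.

84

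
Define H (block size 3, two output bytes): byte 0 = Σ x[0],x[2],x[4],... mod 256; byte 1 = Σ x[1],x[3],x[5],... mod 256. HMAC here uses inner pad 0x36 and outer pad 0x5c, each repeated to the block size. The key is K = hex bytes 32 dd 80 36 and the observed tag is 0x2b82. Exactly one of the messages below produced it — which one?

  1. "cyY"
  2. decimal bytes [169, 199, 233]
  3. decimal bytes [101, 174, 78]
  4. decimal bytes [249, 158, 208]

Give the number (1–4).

Key hex bytes 32 dd 80 36 is 4 bytes > B = 3, so hash it first: H(key) = b2 13, then zero-pad to 3 bytes: K' = b2 13 00.
K' ⊕ ipad = 84 25 36; K' ⊕ opad = ee 4f 5c.
m1: inner = H(84 25 36 63 79 59) = 33 e1; tag = H(ee 4f 5c 33 e1) = 2b82 ← matches
m2: inner = H(84 25 36 a9 c7 e9) = 81 b7; tag = H(ee 4f 5c 81 b7) = 01d0
m3: inner = H(84 25 36 65 ae 4e) = 68 d8; tag = H(ee 4f 5c 68 d8) = 22b7
m4: inner = H(84 25 36 f9 9e d0) = 58 ee; tag = H(ee 4f 5c 58 ee) = 38a7

1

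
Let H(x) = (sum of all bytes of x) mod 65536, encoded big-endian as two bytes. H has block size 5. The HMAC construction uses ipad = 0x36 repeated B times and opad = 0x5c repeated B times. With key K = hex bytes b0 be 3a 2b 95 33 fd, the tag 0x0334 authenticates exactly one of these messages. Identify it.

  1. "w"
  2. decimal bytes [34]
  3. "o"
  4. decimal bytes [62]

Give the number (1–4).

Key hex bytes b0 be 3a 2b 95 33 fd is 7 bytes > B = 5, so hash it first: H(key) = 03 98, then zero-pad to 5 bytes: K' = 03 98 00 00 00.
K' ⊕ ipad = 35 ae 36 36 36; K' ⊕ opad = 5f c4 5c 5c 5c.
m1: inner = H(35 ae 36 36 36 77) = 01 fc; tag = H(5f c4 5c 5c 5c 01 fc) = 0334 ← matches
m2: inner = H(35 ae 36 36 36 22) = 01 a7; tag = H(5f c4 5c 5c 5c 01 a7) = 02df
m3: inner = H(35 ae 36 36 36 6f) = 01 f4; tag = H(5f c4 5c 5c 5c 01 f4) = 032c
m4: inner = H(35 ae 36 36 36 3e) = 01 c3; tag = H(5f c4 5c 5c 5c 01 c3) = 02fb

1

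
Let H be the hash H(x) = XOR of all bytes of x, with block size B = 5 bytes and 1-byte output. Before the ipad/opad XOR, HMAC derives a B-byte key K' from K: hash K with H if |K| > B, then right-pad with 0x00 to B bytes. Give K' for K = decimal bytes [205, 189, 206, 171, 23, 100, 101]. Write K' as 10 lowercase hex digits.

|K| = 7 > B = 5, so first hash the key.
H(K): XOR cd⊕bd⊕ce⊕ab⊕17⊕64⊕65 = 03.
Zero-pad H(K) = 03 to 5 bytes: K' = 03 00 00 00 00.

0300000000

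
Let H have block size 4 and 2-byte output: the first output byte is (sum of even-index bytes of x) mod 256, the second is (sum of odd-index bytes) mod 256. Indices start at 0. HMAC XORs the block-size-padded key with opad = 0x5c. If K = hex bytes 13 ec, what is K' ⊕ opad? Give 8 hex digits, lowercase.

Key hex bytes 13 ec is 2 bytes ≤ B = 4; zero-pad to 4 bytes: K' = 13 ec 00 00.
XOR each byte with 0x5c: 13⊕5c=4f, ec⊕5c=b0, 00⊕5c=5c, 00⊕5c=5c.

4fb05c5c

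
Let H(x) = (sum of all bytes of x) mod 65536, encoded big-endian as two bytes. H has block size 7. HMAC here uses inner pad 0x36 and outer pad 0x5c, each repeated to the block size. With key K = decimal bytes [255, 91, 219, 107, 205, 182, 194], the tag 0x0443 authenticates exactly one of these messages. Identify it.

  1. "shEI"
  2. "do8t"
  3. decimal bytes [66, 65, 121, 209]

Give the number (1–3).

3

Key decimal bytes [255, 91, 219, 107, 205, 182, 194] = ff 5b db 6b cd b6 c2 is exactly B = 7 bytes: K' = ff 5b db 6b cd b6 c2.
K' ⊕ ipad = c9 6d ed 5d fb 80 f4; K' ⊕ opad = a3 07 87 37 91 ea 9e.
m1: inner = H(c9 6d ed 5d fb 80 f4 73 68 45 49) = 06 58; tag = H(a3 07 87 37 91 ea 9e 06 58) = 03df
m2: inner = H(c9 6d ed 5d fb 80 f4 64 6f 38 74) = 06 6e; tag = H(a3 07 87 37 91 ea 9e 06 6e) = 03f5
m3: inner = H(c9 6d ed 5d fb 80 f4 42 41 79 d1) = 06 bc; tag = H(a3 07 87 37 91 ea 9e 06 bc) = 0443 ← matches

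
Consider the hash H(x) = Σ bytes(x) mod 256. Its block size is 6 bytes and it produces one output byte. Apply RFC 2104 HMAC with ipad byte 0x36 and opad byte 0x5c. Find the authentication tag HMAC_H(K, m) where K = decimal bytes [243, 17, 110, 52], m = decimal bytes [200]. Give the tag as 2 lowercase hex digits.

c8

Key decimal bytes [243, 17, 110, 52] = f3 11 6e 34 is 4 bytes ≤ B = 6; zero-pad to 6 bytes: K' = f3 11 6e 34 00 00.
K' ⊕ ipad = c5 27 58 02 36 36.  K' ⊕ opad = af 4d 32 68 5c 5c.
Inner input = (K'⊕ipad) ∥ m = c5 27 58 02 36 36 ∥ c8.
Inner hash: sum = 197+39+88+2+54+54+200 = 634; mod 256 = 122 → 7a.
Outer input = (K'⊕opad) ∥ inner = af 4d 32 68 5c 5c ∥ 7a.
Outer hash (tag): sum = 175+77+50+104+92+92+122 = 712; mod 256 = 200 → c8.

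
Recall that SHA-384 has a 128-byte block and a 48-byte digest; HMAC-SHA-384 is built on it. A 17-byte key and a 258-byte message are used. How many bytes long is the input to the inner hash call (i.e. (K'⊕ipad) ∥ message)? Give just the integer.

386

Key is 17 ≤ 128 bytes, zero-padded: |K'| = 128.
Inner input = (K'⊕ipad) ∥ m → 128 + 258 = 386 bytes.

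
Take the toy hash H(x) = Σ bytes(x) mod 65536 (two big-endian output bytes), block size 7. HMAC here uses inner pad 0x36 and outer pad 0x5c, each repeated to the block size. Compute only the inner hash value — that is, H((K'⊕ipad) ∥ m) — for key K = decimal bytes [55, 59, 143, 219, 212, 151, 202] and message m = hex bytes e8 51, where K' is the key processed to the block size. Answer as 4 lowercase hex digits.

056c

Key decimal bytes [55, 59, 143, 219, 212, 151, 202] = 37 3b 8f db d4 97 ca is exactly B = 7 bytes: K' = 37 3b 8f db d4 97 ca.
K' ⊕ ipad = 01 0d b9 ed e2 a1 fc.
Inner input = 01 0d b9 ed e2 a1 fc ∥ e8 51.
Inner hash: sum = 1+13+185+237+226+161+252+232+81 = 1388 → 05 6c.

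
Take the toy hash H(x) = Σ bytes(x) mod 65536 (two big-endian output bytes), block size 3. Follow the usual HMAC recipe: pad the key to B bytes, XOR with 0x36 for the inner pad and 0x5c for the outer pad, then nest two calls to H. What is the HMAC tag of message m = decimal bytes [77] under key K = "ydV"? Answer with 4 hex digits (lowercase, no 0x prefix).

00b6

Key "ydV" = 79 64 56 is exactly B = 3 bytes: K' = 79 64 56.
K' ⊕ ipad = 4f 52 60.  K' ⊕ opad = 25 38 0a.
Inner input = (K'⊕ipad) ∥ m = 4f 52 60 ∥ 4d.
Inner hash: sum = 79+82+96+77 = 334 → 01 4e.
Outer input = (K'⊕opad) ∥ inner = 25 38 0a ∥ 01 4e.
Outer hash (tag): sum = 37+56+10+1+78 = 182 → 00 b6.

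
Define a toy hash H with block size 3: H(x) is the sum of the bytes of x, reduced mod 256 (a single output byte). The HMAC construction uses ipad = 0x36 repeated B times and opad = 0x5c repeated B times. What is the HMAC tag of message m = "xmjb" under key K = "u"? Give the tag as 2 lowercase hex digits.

41

Key "u" = 75 is 1 byte ≤ B = 3; zero-pad to 3 bytes: K' = 75 00 00.
K' ⊕ ipad = 43 36 36.  K' ⊕ opad = 29 5c 5c.
Inner input = (K'⊕ipad) ∥ m = 43 36 36 ∥ 78 6d 6a 62.
Inner hash: sum = 67+54+54+120+109+106+98 = 608; mod 256 = 96 → 60.
Outer input = (K'⊕opad) ∥ inner = 29 5c 5c ∥ 60.
Outer hash (tag): sum = 41+92+92+96 = 321; mod 256 = 65 → 41.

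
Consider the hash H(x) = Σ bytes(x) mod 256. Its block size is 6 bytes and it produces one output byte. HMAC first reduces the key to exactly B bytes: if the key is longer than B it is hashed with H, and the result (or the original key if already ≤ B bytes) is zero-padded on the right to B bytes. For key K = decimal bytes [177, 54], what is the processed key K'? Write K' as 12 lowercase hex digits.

Key decimal bytes [177, 54] = b1 36 is 2 bytes ≤ B = 6; zero-pad to 6 bytes: K' = b1 36 00 00 00 00.

b13600000000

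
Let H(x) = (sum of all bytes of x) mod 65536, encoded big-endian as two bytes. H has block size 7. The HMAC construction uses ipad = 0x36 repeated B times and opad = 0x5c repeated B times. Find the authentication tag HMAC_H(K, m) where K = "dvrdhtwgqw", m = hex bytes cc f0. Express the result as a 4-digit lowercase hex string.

0295

Key "dvrdhtwgqw" = 64 76 72 64 68 74 77 67 71 77 is 10 bytes > B = 7, so hash it first: H(key) = 04 52, then zero-pad to 7 bytes: K' = 04 52 00 00 00 00 00.
K' ⊕ ipad = 32 64 36 36 36 36 36.  K' ⊕ opad = 58 0e 5c 5c 5c 5c 5c.
Inner input = (K'⊕ipad) ∥ m = 32 64 36 36 36 36 36 ∥ cc f0.
Inner hash: sum = 50+100+54+54+54+54+54+204+240 = 864 → 03 60.
Outer input = (K'⊕opad) ∥ inner = 58 0e 5c 5c 5c 5c 5c ∥ 03 60.
Outer hash (tag): sum = 88+14+92+92+92+92+92+3+96 = 661 → 02 95.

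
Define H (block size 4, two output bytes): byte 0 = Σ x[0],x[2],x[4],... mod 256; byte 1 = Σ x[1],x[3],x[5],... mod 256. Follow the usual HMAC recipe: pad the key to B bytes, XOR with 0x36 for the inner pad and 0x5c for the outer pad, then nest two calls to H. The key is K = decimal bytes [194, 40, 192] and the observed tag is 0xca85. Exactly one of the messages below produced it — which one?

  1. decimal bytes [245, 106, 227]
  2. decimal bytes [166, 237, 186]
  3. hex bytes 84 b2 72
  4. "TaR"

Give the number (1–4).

4

Key decimal bytes [194, 40, 192] = c2 28 c0 is 3 bytes ≤ B = 4; zero-pad to 4 bytes: K' = c2 28 c0 00.
K' ⊕ ipad = f4 1e f6 36; K' ⊕ opad = 9e 74 9c 5c.
m1: inner = H(f4 1e f6 36 f5 6a e3) = c2 be; tag = H(9e 74 9c 5c c2 be) = fc8e
m2: inner = H(f4 1e f6 36 a6 ed ba) = 4a 41; tag = H(9e 74 9c 5c 4a 41) = 8411
m3: inner = H(f4 1e f6 36 84 b2 72) = e0 06; tag = H(9e 74 9c 5c e0 06) = 1ad6
m4: inner = H(f4 1e f6 36 54 61 52) = 90 b5; tag = H(9e 74 9c 5c 90 b5) = ca85 ← matches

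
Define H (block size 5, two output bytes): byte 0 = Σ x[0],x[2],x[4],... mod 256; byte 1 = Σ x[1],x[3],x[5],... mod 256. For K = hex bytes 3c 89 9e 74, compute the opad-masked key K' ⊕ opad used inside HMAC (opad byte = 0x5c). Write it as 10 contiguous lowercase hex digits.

Key hex bytes 3c 89 9e 74 is 4 bytes ≤ B = 5; zero-pad to 5 bytes: K' = 3c 89 9e 74 00.
XOR each byte with 0x5c: 3c⊕5c=60, 89⊕5c=d5, 9e⊕5c=c2, 74⊕5c=28, 00⊕5c=5c.

60d5c2285c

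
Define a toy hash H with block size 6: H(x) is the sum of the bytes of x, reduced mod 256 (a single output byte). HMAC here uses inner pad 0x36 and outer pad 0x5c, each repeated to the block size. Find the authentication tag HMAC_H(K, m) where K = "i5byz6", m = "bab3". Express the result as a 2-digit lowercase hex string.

Key "i5byz6" = 69 35 62 79 7a 36 is exactly B = 6 bytes: K' = 69 35 62 79 7a 36.
K' ⊕ ipad = 5f 03 54 4f 4c 00.  K' ⊕ opad = 35 69 3e 25 26 6a.
Inner input = (K'⊕ipad) ∥ m = 5f 03 54 4f 4c 00 ∥ 62 61 62 33.
Inner hash: sum = 95+3+84+79+76+0+98+97+98+51 = 681; mod 256 = 169 → a9.
Outer input = (K'⊕opad) ∥ inner = 35 69 3e 25 26 6a ∥ a9.
Outer hash (tag): sum = 53+105+62+37+38+106+169 = 570; mod 256 = 58 → 3a.

3a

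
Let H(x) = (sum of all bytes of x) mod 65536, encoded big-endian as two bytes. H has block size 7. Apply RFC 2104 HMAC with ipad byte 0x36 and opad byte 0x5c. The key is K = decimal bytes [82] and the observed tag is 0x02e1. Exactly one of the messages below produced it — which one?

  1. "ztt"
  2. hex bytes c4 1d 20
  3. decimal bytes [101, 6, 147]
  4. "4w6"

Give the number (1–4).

Key decimal bytes [82] = 52 is 1 byte ≤ B = 7; zero-pad to 7 bytes: K' = 52 00 00 00 00 00 00.
K' ⊕ ipad = 64 36 36 36 36 36 36; K' ⊕ opad = 0e 5c 5c 5c 5c 5c 5c.
m1: inner = H(64 36 36 36 36 36 36 7a 74 74) = 03 0a; tag = H(0e 5c 5c 5c 5c 5c 5c 03 0a) = 0243
m2: inner = H(64 36 36 36 36 36 36 c4 1d 20) = 02 a9; tag = H(0e 5c 5c 5c 5c 5c 5c 02 a9) = 02e1 ← matches
m3: inner = H(64 36 36 36 36 36 36 65 06 93) = 02 a6; tag = H(0e 5c 5c 5c 5c 5c 5c 02 a6) = 02de
m4: inner = H(64 36 36 36 36 36 36 34 77 36) = 02 89; tag = H(0e 5c 5c 5c 5c 5c 5c 02 89) = 02c1

2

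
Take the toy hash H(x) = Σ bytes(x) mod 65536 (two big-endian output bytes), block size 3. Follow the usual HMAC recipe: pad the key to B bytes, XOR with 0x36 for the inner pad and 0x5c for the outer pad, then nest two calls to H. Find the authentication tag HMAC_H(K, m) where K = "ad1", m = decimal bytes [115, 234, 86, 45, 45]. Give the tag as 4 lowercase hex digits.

Key "ad1" = 61 64 31 is exactly B = 3 bytes: K' = 61 64 31.
K' ⊕ ipad = 57 52 07.  K' ⊕ opad = 3d 38 6d.
Inner input = (K'⊕ipad) ∥ m = 57 52 07 ∥ 73 ea 56 2d 2d.
Inner hash: sum = 87+82+7+115+234+86+45+45 = 701 → 02 bd.
Outer input = (K'⊕opad) ∥ inner = 3d 38 6d ∥ 02 bd.
Outer hash (tag): sum = 61+56+109+2+189 = 417 → 01 a1.

01a1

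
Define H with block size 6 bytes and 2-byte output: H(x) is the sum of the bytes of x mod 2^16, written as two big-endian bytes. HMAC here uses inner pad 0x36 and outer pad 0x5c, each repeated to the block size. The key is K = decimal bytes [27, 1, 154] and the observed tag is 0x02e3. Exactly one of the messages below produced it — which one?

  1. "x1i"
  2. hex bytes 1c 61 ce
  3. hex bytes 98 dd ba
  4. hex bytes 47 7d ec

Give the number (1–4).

Key decimal bytes [27, 1, 154] = 1b 01 9a is 3 bytes ≤ B = 6; zero-pad to 6 bytes: K' = 1b 01 9a 00 00 00.
K' ⊕ ipad = 2d 37 ac 36 36 36; K' ⊕ opad = 47 5d c6 5c 5c 5c.
m1: inner = H(2d 37 ac 36 36 36 78 31 69) = 02 c4; tag = H(47 5d c6 5c 5c 5c 02 c4) = 0344
m2: inner = H(2d 37 ac 36 36 36 1c 61 ce) = 02 fd; tag = H(47 5d c6 5c 5c 5c 02 fd) = 037d
m3: inner = H(2d 37 ac 36 36 36 98 dd ba) = 03 e1; tag = H(47 5d c6 5c 5c 5c 03 e1) = 0362
m4: inner = H(2d 37 ac 36 36 36 47 7d ec) = 03 62; tag = H(47 5d c6 5c 5c 5c 03 62) = 02e3 ← matches

4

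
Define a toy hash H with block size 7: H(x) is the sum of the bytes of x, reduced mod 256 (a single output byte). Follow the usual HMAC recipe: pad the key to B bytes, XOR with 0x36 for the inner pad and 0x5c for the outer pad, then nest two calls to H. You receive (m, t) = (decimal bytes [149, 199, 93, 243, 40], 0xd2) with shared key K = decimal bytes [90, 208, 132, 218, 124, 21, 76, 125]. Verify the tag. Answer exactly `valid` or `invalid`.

valid

Key decimal bytes [90, 208, 132, 218, 124, 21, 76, 125] = 5a d0 84 da 7c 15 4c 7d is 8 bytes > B = 7, so hash it first: H(key) = e2, then zero-pad to 7 bytes: K' = e2 00 00 00 00 00 00.
K' ⊕ ipad = d4 36 36 36 36 36 36; K' ⊕ opad = be 5c 5c 5c 5c 5c 5c.
Inner hash: sum = 212+54+54+54+54+54+54+149+199+93+243+40 = 1260; mod 256 = 236 → ec.
Outer hash (recomputed tag): sum = 190+92+92+92+92+92+92+236 = 978; mod 256 = 210 → d2.
Recomputed tag = d2; claimed = d2 → match.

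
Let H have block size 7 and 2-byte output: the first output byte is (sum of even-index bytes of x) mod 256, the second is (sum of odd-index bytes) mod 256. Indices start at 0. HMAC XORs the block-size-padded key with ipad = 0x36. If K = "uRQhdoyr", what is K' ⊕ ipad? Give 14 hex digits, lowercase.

Key "uRQhdoyr" = 75 52 51 68 64 6f 79 72 is 8 bytes > B = 7, so hash it first: H(key) = a3 9b, then zero-pad to 7 bytes: K' = a3 9b 00 00 00 00 00.
XOR each byte with 0x36: a3⊕36=95, 9b⊕36=ad, 00⊕36=36, 00⊕36=36, 00⊕36=36, 00⊕36=36, 00⊕36=36.

95ad3636363636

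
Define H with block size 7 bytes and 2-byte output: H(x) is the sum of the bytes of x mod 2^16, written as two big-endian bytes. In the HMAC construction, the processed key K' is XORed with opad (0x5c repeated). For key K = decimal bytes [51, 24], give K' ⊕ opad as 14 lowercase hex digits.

Key decimal bytes [51, 24] = 33 18 is 2 bytes ≤ B = 7; zero-pad to 7 bytes: K' = 33 18 00 00 00 00 00.
XOR each byte with 0x5c: 33⊕5c=6f, 18⊕5c=44, 00⊕5c=5c, 00⊕5c=5c, 00⊕5c=5c, 00⊕5c=5c, 00⊕5c=5c.

6f445c5c5c5c5c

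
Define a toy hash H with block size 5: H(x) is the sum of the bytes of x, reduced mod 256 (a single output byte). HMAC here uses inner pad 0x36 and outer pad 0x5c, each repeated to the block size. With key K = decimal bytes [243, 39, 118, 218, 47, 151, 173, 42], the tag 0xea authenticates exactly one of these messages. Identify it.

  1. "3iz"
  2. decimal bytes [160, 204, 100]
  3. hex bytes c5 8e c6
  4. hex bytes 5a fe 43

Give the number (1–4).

1

Key decimal bytes [243, 39, 118, 218, 47, 151, 173, 42] = f3 27 76 da 2f 97 ad 2a is 8 bytes > B = 5, so hash it first: H(key) = 07, then zero-pad to 5 bytes: K' = 07 00 00 00 00.
K' ⊕ ipad = 31 36 36 36 36; K' ⊕ opad = 5b 5c 5c 5c 5c.
m1: inner = H(31 36 36 36 36 33 69 7a) = 1f; tag = H(5b 5c 5c 5c 5c 1f) = ea ← matches
m2: inner = H(31 36 36 36 36 a0 cc 64) = d9; tag = H(5b 5c 5c 5c 5c d9) = a4
m3: inner = H(31 36 36 36 36 c5 8e c6) = 22; tag = H(5b 5c 5c 5c 5c 22) = ed
m4: inner = H(31 36 36 36 36 5a fe 43) = a4; tag = H(5b 5c 5c 5c 5c a4) = 6f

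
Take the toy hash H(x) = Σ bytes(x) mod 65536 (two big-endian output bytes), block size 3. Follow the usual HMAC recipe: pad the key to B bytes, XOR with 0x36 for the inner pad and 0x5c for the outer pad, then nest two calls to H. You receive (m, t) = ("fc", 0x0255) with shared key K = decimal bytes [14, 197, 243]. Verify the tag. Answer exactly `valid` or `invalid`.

valid

Key decimal bytes [14, 197, 243] = 0e c5 f3 is exactly B = 3 bytes: K' = 0e c5 f3.
K' ⊕ ipad = 38 f3 c5; K' ⊕ opad = 52 99 af.
Inner hash: sum = 56+243+197+102+99 = 697 → 02 b9.
Outer hash (recomputed tag): sum = 82+153+175+2+185 = 597 → 02 55.
Recomputed tag = 0255; claimed = 0255 → match.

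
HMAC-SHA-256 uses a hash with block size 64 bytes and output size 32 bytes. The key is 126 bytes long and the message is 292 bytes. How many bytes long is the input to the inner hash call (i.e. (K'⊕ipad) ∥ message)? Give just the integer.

Key is 126 > 64 bytes, so it is hashed to 32 bytes then zero-padded to 64: |K'| = 64.
Inner input = (K'⊕ipad) ∥ m → 64 + 292 = 356 bytes.

356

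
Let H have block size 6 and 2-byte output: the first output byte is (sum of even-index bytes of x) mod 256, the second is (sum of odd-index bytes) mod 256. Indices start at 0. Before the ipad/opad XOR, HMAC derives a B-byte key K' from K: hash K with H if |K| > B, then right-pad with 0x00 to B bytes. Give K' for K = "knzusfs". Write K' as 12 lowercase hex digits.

cb4900000000

|K| = 7 > B = 6, so first hash the key.
H(K): even-index sum = 459 mod 256 = 203; odd-index sum = 329 mod 256 = 73 → cb 49.
Zero-pad H(K) = cb 49 to 6 bytes: K' = cb 49 00 00 00 00.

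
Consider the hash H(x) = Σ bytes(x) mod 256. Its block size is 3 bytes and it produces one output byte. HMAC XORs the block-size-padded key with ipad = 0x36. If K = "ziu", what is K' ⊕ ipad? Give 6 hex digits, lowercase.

Key "ziu" = 7a 69 75 is exactly B = 3 bytes: K' = 7a 69 75.
XOR each byte with 0x36: 7a⊕36=4c, 69⊕36=5f, 75⊕36=43.

4c5f43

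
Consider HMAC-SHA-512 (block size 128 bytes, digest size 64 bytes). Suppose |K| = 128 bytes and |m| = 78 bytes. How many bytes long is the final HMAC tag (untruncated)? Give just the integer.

64

The tag is one SHA-512 digest: 64 bytes.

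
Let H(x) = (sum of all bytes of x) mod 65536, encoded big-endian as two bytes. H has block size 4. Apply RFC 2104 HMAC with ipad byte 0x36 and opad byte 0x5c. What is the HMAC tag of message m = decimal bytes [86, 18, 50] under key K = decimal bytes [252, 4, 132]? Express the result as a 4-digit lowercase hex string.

02ac

Key decimal bytes [252, 4, 132] = fc 04 84 is 3 bytes ≤ B = 4; zero-pad to 4 bytes: K' = fc 04 84 00.
K' ⊕ ipad = ca 32 b2 36.  K' ⊕ opad = a0 58 d8 5c.
Inner input = (K'⊕ipad) ∥ m = ca 32 b2 36 ∥ 56 12 32.
Inner hash: sum = 202+50+178+54+86+18+50 = 638 → 02 7e.
Outer input = (K'⊕opad) ∥ inner = a0 58 d8 5c ∥ 02 7e.
Outer hash (tag): sum = 160+88+216+92+2+126 = 684 → 02 ac.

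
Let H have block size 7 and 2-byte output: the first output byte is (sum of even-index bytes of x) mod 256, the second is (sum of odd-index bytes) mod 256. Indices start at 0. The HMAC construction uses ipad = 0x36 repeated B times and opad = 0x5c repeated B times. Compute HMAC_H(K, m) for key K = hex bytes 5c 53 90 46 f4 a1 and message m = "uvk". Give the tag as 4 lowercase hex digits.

Key hex bytes 5c 53 90 46 f4 a1 is 6 bytes ≤ B = 7; zero-pad to 7 bytes: K' = 5c 53 90 46 f4 a1 00.
K' ⊕ ipad = 6a 65 a6 70 c2 97 36.  K' ⊕ opad = 00 0f cc 1a a8 fd 5c.
Inner input = (K'⊕ipad) ∥ m = 6a 65 a6 70 c2 97 36 ∥ 75 76 6b.
Inner hash: even-index sum = 638 mod 256 = 126; odd-index sum = 588 mod 256 = 76 → 7e 4c.
Outer input = (K'⊕opad) ∥ inner = 00 0f cc 1a a8 fd 5c ∥ 7e 4c.
Outer hash (tag): even-index sum = 540 mod 256 = 28; odd-index sum = 420 mod 256 = 164 → 1c a4.

1ca4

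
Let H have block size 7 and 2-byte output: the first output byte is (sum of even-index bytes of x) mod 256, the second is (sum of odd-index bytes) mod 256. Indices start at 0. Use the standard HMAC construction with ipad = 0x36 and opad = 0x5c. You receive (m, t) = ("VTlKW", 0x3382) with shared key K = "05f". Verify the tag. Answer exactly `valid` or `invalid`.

Key "05f" = 30 35 66 is 3 bytes ≤ B = 7; zero-pad to 7 bytes: K' = 30 35 66 00 00 00 00.
K' ⊕ ipad = 06 03 50 36 36 36 36; K' ⊕ opad = 6c 69 3a 5c 5c 5c 5c.
Inner hash: even-index sum = 353 mod 256 = 97; odd-index sum = 392 mod 256 = 136 → 61 88.
Outer hash (recomputed tag): even-index sum = 486 mod 256 = 230; odd-index sum = 386 mod 256 = 130 → e6 82.
Recomputed tag = e682; claimed = 3382 → mismatch.

invalid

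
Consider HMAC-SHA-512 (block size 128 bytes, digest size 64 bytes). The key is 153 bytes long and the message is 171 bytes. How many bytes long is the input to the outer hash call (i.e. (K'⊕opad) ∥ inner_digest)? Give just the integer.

192

Key is 153 > 128 bytes, so it is hashed to 64 bytes then zero-padded to 128: |K'| = 128.
Outer input = (K'⊕opad) ∥ H(inner) → 128 + 64 = 192 bytes.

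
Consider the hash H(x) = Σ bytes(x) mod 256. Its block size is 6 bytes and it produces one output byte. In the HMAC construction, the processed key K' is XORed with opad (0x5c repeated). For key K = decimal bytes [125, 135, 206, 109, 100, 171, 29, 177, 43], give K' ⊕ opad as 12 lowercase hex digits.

1b5c5c5c5c5c

Key decimal bytes [125, 135, 206, 109, 100, 171, 29, 177, 43] = 7d 87 ce 6d 64 ab 1d b1 2b is 9 bytes > B = 6, so hash it first: H(key) = 47, then zero-pad to 6 bytes: K' = 47 00 00 00 00 00.
XOR each byte with 0x5c: 47⊕5c=1b, 00⊕5c=5c, 00⊕5c=5c, 00⊕5c=5c, 00⊕5c=5c, 00⊕5c=5c.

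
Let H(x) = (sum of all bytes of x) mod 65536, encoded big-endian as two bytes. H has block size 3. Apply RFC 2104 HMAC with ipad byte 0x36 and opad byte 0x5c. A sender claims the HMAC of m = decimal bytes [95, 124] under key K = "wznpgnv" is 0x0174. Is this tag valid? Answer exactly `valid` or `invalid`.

valid

Key "wznpgnv" = 77 7a 6e 70 67 6e 76 is 7 bytes > B = 3, so hash it first: H(key) = 03 1a, then zero-pad to 3 bytes: K' = 03 1a 00.
K' ⊕ ipad = 35 2c 36; K' ⊕ opad = 5f 46 5c.
Inner hash: sum = 53+44+54+95+124 = 370 → 01 72.
Outer hash (recomputed tag): sum = 95+70+92+1+114 = 372 → 01 74.
Recomputed tag = 0174; claimed = 0174 → match.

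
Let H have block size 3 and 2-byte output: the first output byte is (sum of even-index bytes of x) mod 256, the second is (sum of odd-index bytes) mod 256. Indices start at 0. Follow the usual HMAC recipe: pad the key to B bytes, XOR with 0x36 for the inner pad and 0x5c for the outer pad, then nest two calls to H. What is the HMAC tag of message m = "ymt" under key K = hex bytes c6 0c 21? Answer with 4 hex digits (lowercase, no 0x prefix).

3ec4

Key hex bytes c6 0c 21 is exactly B = 3 bytes: K' = c6 0c 21.
K' ⊕ ipad = f0 3a 17.  K' ⊕ opad = 9a 50 7d.
Inner input = (K'⊕ipad) ∥ m = f0 3a 17 ∥ 79 6d 74.
Inner hash: even-index sum = 372 mod 256 = 116; odd-index sum = 295 mod 256 = 39 → 74 27.
Outer input = (K'⊕opad) ∥ inner = 9a 50 7d ∥ 74 27.
Outer hash (tag): even-index sum = 318 mod 256 = 62; odd-index sum = 196 mod 256 = 196 → 3e c4.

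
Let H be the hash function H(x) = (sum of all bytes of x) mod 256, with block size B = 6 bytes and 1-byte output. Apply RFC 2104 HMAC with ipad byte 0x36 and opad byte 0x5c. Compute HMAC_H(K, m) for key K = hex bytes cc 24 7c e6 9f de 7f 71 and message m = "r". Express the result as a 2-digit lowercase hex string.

b8

Key hex bytes cc 24 7c e6 9f de 7f 71 is 8 bytes > B = 6, so hash it first: H(key) = bf, then zero-pad to 6 bytes: K' = bf 00 00 00 00 00.
K' ⊕ ipad = 89 36 36 36 36 36.  K' ⊕ opad = e3 5c 5c 5c 5c 5c.
Inner input = (K'⊕ipad) ∥ m = 89 36 36 36 36 36 ∥ 72.
Inner hash: sum = 137+54+54+54+54+54+114 = 521; mod 256 = 9 → 09.
Outer input = (K'⊕opad) ∥ inner = e3 5c 5c 5c 5c 5c ∥ 09.
Outer hash (tag): sum = 227+92+92+92+92+92+9 = 696; mod 256 = 184 → b8.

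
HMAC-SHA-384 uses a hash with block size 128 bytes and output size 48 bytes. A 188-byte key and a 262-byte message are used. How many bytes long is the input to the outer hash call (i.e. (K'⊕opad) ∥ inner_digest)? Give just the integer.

Key is 188 > 128 bytes, so it is hashed to 48 bytes then zero-padded to 128: |K'| = 128.
Outer input = (K'⊕opad) ∥ H(inner) → 128 + 48 = 176 bytes.

176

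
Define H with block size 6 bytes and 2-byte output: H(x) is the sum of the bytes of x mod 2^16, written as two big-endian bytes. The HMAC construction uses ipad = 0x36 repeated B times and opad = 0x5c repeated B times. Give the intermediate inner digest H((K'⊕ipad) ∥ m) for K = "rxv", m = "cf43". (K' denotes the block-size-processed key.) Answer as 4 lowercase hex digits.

02a4

Key "rxv" = 72 78 76 is 3 bytes ≤ B = 6; zero-pad to 6 bytes: K' = 72 78 76 00 00 00.
K' ⊕ ipad = 44 4e 40 36 36 36.
Inner input = 44 4e 40 36 36 36 ∥ 63 66 34 33.
Inner hash: sum = 68+78+64+54+54+54+99+102+52+51 = 676 → 02 a4.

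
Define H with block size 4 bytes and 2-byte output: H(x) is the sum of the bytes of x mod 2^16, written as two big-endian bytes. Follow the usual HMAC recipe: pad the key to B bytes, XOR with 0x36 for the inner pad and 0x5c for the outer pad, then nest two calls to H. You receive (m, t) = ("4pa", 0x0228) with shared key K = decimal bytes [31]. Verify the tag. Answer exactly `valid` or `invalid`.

Key decimal bytes [31] = 1f is 1 byte ≤ B = 4; zero-pad to 4 bytes: K' = 1f 00 00 00.
K' ⊕ ipad = 29 36 36 36; K' ⊕ opad = 43 5c 5c 5c.
Inner hash: sum = 41+54+54+54+52+112+97 = 464 → 01 d0.
Outer hash (recomputed tag): sum = 67+92+92+92+1+208 = 552 → 02 28.
Recomputed tag = 0228; claimed = 0228 → match.

valid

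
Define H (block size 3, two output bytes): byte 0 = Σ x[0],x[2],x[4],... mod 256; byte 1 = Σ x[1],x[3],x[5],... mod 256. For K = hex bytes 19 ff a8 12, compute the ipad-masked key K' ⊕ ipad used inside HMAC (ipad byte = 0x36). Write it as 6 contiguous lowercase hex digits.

Key hex bytes 19 ff a8 12 is 4 bytes > B = 3, so hash it first: H(key) = c1 11, then zero-pad to 3 bytes: K' = c1 11 00.
XOR each byte with 0x36: c1⊕36=f7, 11⊕36=27, 00⊕36=36.

f72736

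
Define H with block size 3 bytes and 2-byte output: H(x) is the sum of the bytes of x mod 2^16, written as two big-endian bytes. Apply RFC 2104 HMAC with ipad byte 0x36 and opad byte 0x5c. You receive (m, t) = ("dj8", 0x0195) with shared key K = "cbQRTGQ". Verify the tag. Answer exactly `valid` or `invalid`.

valid

Key "cbQRTGQ" = 63 62 51 52 54 47 51 is 7 bytes > B = 3, so hash it first: H(key) = 02 54, then zero-pad to 3 bytes: K' = 02 54 00.
K' ⊕ ipad = 34 62 36; K' ⊕ opad = 5e 08 5c.
Inner hash: sum = 52+98+54+100+106+56 = 466 → 01 d2.
Outer hash (recomputed tag): sum = 94+8+92+1+210 = 405 → 01 95.
Recomputed tag = 0195; claimed = 0195 → match.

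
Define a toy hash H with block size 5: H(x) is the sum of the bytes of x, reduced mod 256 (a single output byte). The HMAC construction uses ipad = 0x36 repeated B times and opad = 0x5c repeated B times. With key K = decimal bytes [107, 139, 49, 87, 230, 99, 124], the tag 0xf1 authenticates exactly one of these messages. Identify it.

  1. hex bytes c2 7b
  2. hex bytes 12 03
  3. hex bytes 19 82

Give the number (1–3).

2

Key decimal bytes [107, 139, 49, 87, 230, 99, 124] = 6b 8b 31 57 e6 63 7c is 7 bytes > B = 5, so hash it first: H(key) = 43, then zero-pad to 5 bytes: K' = 43 00 00 00 00.
K' ⊕ ipad = 75 36 36 36 36; K' ⊕ opad = 1f 5c 5c 5c 5c.
m1: inner = H(75 36 36 36 36 c2 7b) = 8a; tag = H(1f 5c 5c 5c 5c 8a) = 19
m2: inner = H(75 36 36 36 36 12 03) = 62; tag = H(1f 5c 5c 5c 5c 62) = f1 ← matches
m3: inner = H(75 36 36 36 36 19 82) = e8; tag = H(1f 5c 5c 5c 5c e8) = 77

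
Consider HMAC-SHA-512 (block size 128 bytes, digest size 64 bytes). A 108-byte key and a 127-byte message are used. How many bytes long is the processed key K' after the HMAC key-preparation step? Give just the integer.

Key is 108 ≤ 128 bytes, zero-padded: |K'| = 128.

128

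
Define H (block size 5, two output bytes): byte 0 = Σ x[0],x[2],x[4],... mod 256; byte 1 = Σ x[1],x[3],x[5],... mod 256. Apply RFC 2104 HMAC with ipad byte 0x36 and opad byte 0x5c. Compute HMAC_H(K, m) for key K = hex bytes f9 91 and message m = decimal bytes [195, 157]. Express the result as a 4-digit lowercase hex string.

fd01

Key hex bytes f9 91 is 2 bytes ≤ B = 5; zero-pad to 5 bytes: K' = f9 91 00 00 00.
K' ⊕ ipad = cf a7 36 36 36.  K' ⊕ opad = a5 cd 5c 5c 5c.
Inner input = (K'⊕ipad) ∥ m = cf a7 36 36 36 ∥ c3 9d.
Inner hash: even-index sum = 472 mod 256 = 216; odd-index sum = 416 mod 256 = 160 → d8 a0.
Outer input = (K'⊕opad) ∥ inner = a5 cd 5c 5c 5c ∥ d8 a0.
Outer hash (tag): even-index sum = 509 mod 256 = 253; odd-index sum = 513 mod 256 = 1 → fd 01.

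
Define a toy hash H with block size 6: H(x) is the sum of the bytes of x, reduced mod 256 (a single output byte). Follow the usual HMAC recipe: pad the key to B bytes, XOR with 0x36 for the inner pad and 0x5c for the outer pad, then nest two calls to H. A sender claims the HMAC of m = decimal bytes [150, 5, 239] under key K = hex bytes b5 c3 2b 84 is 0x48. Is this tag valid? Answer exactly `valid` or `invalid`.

Key hex bytes b5 c3 2b 84 is 4 bytes ≤ B = 6; zero-pad to 6 bytes: K' = b5 c3 2b 84 00 00.
K' ⊕ ipad = 83 f5 1d b2 36 36; K' ⊕ opad = e9 9f 77 d8 5c 5c.
Inner hash: sum = 131+245+29+178+54+54+150+5+239 = 1085; mod 256 = 61 → 3d.
Outer hash (recomputed tag): sum = 233+159+119+216+92+92+61 = 972; mod 256 = 204 → cc.
Recomputed tag = cc; claimed = 48 → mismatch.

invalid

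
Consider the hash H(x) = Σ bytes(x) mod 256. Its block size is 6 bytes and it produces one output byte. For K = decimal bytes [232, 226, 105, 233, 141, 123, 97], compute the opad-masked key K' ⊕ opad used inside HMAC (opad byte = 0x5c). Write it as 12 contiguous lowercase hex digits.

Key decimal bytes [232, 226, 105, 233, 141, 123, 97] = e8 e2 69 e9 8d 7b 61 is 7 bytes > B = 6, so hash it first: H(key) = 85, then zero-pad to 6 bytes: K' = 85 00 00 00 00 00.
XOR each byte with 0x5c: 85⊕5c=d9, 00⊕5c=5c, 00⊕5c=5c, 00⊕5c=5c, 00⊕5c=5c, 00⊕5c=5c.

d95c5c5c5c5c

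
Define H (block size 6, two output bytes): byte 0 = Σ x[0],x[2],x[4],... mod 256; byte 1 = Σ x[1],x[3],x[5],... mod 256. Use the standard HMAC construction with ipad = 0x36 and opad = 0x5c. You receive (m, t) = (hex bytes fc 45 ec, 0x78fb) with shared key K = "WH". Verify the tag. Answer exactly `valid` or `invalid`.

valid

Key "WH" = 57 48 is 2 bytes ≤ B = 6; zero-pad to 6 bytes: K' = 57 48 00 00 00 00.
K' ⊕ ipad = 61 7e 36 36 36 36; K' ⊕ opad = 0b 14 5c 5c 5c 5c.
Inner hash: even-index sum = 693 mod 256 = 181; odd-index sum = 303 mod 256 = 47 → b5 2f.
Outer hash (recomputed tag): even-index sum = 376 mod 256 = 120; odd-index sum = 251 mod 256 = 251 → 78 fb.
Recomputed tag = 78fb; claimed = 78fb → match.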